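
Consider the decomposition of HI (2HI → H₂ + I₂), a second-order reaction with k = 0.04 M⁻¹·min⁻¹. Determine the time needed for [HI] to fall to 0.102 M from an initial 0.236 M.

139.2 min

Step 1: For second-order: t = (1/[HI] - 1/[HI]₀)/k
Step 2: t = (1/0.102 - 1/0.236)/0.04
Step 3: t = (9.804 - 4.237)/0.04
Step 4: t = 5.567/0.04 = 139.2 min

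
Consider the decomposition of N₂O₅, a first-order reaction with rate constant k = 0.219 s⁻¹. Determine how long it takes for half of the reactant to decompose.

3.165 s

Step 1: For a first-order reaction, t₁/₂ = ln(2)/k
Step 2: t₁/₂ = ln(2)/0.219
Step 3: t₁/₂ = 0.6931/0.219 = 3.165 s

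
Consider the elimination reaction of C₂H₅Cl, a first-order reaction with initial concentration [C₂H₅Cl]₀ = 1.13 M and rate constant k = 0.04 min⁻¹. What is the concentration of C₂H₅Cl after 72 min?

0.06343 M

Step 1: For a first-order reaction: [C₂H₅Cl] = [C₂H₅Cl]₀ × e^(-kt)
Step 2: [C₂H₅Cl] = 1.13 × e^(-0.04 × 72)
Step 3: [C₂H₅Cl] = 1.13 × e^(-2.88)
Step 4: [C₂H₅Cl] = 1.13 × 0.0561348 = 0.06343 M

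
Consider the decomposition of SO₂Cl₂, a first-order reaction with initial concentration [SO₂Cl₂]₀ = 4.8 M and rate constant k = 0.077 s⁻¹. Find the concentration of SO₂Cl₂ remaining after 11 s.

2.058 M

Step 1: For a first-order reaction: [SO₂Cl₂] = [SO₂Cl₂]₀ × e^(-kt)
Step 2: [SO₂Cl₂] = 4.8 × e^(-0.077 × 11)
Step 3: [SO₂Cl₂] = 4.8 × e^(-0.847)
Step 4: [SO₂Cl₂] = 4.8 × 0.428699 = 2.058 M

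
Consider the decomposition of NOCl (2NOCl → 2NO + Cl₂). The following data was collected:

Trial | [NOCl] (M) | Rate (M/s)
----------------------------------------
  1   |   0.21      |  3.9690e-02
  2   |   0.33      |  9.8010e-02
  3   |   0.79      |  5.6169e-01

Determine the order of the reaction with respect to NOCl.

second order (2)

Step 1: Compare trials to find order n where rate₂/rate₁ = ([NOCl]₂/[NOCl]₁)^n
Step 2: rate₂/rate₁ = 9.8010e-02/3.9690e-02 = 2.469
Step 3: [NOCl]₂/[NOCl]₁ = 0.33/0.21 = 1.571
Step 4: n = ln(2.469)/ln(1.571) = 2.00 ≈ 2
Step 5: The reaction is second order in NOCl.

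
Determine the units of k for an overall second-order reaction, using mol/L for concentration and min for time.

(mol/L)⁻¹·min⁻¹

Step 1: For overall order n, rate = k × (concentration)^n.
Step 2: Rate has units mol/L·min⁻¹; concentration term has units (mol/L)^2.
Step 3: k = rate / (concentration)^n, so units of k = (mol/L)^(1-2)·min⁻¹ = (mol/L)⁻¹·min⁻¹.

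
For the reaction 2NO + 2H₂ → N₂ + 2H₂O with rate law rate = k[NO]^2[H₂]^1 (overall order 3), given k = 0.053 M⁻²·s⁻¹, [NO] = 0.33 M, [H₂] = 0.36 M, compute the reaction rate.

0.002078 M/s

Step 1: The rate law is rate = k[NO]^2[H₂]^1, overall order = 2+1 = 3
Step 2: Substitute values: rate = 0.053 × (0.33)^2 × (0.36)^1
Step 3: rate = 0.053 × 0.1089 × 0.36 = 0.00207781 M/s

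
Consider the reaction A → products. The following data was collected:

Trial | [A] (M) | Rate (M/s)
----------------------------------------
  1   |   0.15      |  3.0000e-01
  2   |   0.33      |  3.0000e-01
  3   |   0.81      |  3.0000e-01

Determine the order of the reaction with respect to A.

zeroth order (0)

Step 1: Compare trials - when concentration changes, rate stays constant.
Step 2: rate₂/rate₁ = 3.0000e-01/3.0000e-01 = 1
Step 3: [A]₂/[A]₁ = 0.33/0.15 = 2.2
Step 4: Since rate ratio ≈ (conc ratio)^0, the reaction is zeroth order.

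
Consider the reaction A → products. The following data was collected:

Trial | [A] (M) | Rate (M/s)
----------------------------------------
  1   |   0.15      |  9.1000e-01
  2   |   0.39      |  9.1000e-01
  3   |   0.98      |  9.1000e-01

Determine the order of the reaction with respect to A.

zeroth order (0)

Step 1: Compare trials - when concentration changes, rate stays constant.
Step 2: rate₂/rate₁ = 9.1000e-01/9.1000e-01 = 1
Step 3: [A]₂/[A]₁ = 0.39/0.15 = 2.6
Step 4: Since rate ratio ≈ (conc ratio)^0, the reaction is zeroth order.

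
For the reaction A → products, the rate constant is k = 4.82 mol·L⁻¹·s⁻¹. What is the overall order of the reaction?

zeroth order (0)

Step 1: The units of k for an nth-order reaction are (concentration)^(1-n)·(time)⁻¹.
Step 2: Here k has units mol·L⁻¹·s⁻¹, so the concentration exponent is 1.
Step 3: 1 - n = 1 ⇒ n = 0. The reaction is zeroth order.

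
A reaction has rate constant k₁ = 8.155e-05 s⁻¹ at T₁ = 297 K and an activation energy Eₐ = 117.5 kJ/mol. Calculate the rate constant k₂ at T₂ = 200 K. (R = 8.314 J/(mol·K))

7.734e-15 s⁻¹

Step 1: Use the two-temperature Arrhenius form: ln(k₂/k₁) = -Eₐ/R × (1/T₂ - 1/T₁)
Step 2: Convert Eₐ to J/mol: 117.5 kJ/mol = 117500 J/mol
Step 3: 1/T₂ - 1/T₁ = 1/200 - 1/297 = 1.632997e-03 K⁻¹
Step 4: ln(k₂/k₁) = -117500/8.314 × 1.632997e-03 = -23.07880
Step 5: k₂ = k₁ × exp(-23.07880) = 8.155e-05 × 9.48428e-11 = 7.734e-15 s⁻¹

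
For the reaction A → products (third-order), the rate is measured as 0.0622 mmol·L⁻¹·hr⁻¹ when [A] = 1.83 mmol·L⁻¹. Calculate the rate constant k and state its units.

0.01015 (mmol·L⁻¹)⁻²·hr⁻¹

Step 1: rate = k[A]^3, so k = rate / [A]^3.
Step 2: k = 0.0622 / (1.83)^3 = 0.0622 / 6.128.
Step 3: k = 0.01015 (mmol·L⁻¹)⁻²·hr⁻¹.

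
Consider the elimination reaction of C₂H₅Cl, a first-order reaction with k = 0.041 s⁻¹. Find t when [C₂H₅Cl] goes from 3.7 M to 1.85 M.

16.91 s

Step 1: For first-order: t = ln([C₂H₅Cl]₀/[C₂H₅Cl])/k
Step 2: t = ln(3.7/1.85)/0.041
Step 3: t = ln(2)/0.041
Step 4: t = 0.6931/0.041 = 16.91 s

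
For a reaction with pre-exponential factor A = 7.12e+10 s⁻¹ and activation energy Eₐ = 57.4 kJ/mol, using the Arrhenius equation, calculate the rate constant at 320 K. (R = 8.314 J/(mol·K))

3.04e+01 s⁻¹

Step 1: Use the Arrhenius equation: k = A × exp(-Eₐ/RT)
Step 2: Convert Eₐ to J/mol: 57.4 kJ/mol = 57400 J/mol
Step 3: Calculate the exponent: -Eₐ/(RT) = -57400/(8.314 × 320) = -21.57505
Step 4: k = 7.12e+10 × exp(-21.57505)
Step 5: k = 7.12e+10 × 4.26653e-10 = 3.0378e+01 s⁻¹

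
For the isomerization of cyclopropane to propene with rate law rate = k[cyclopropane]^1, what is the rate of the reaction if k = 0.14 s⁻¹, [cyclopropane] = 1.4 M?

0.196 M/s

Step 1: Identify the rate law: rate = k[cyclopropane]^1
Step 2: Substitute values: rate = 0.14 × (1.4)^1
Step 3: Calculate: rate = 0.14 × 1.4 = 0.196 M/s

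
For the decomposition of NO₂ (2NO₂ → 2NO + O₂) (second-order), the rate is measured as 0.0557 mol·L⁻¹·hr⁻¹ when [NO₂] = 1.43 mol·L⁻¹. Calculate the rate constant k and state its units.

0.02724 (mol·L⁻¹)⁻¹·hr⁻¹

Step 1: rate = k[NO₂]^2, so k = rate / [NO₂]^2.
Step 2: k = 0.0557 / (1.43)^2 = 0.0557 / 2.045.
Step 3: k = 0.02724 (mol·L⁻¹)⁻¹·hr⁻¹.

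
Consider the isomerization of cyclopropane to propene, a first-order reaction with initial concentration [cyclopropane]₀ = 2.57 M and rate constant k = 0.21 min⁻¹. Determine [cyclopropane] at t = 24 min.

0.01664 M

Step 1: For a first-order reaction: [cyclopropane] = [cyclopropane]₀ × e^(-kt)
Step 2: [cyclopropane] = 2.57 × e^(-0.21 × 24)
Step 3: [cyclopropane] = 2.57 × e^(-5.04)
Step 4: [cyclopropane] = 2.57 × 0.00647375 = 0.01664 M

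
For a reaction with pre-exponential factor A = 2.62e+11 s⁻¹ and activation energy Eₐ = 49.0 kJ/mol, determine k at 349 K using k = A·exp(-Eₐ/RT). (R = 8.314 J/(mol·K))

1.21e+04 s⁻¹

Step 1: Use the Arrhenius equation: k = A × exp(-Eₐ/RT)
Step 2: Convert Eₐ to J/mol: 49.0 kJ/mol = 49000 J/mol
Step 3: Calculate the exponent: -Eₐ/(RT) = -49000/(8.314 × 349) = -16.88732
Step 4: k = 2.62e+11 × exp(-16.88732)
Step 5: k = 2.62e+11 × 4.63372e-08 = 1.2140e+04 s⁻¹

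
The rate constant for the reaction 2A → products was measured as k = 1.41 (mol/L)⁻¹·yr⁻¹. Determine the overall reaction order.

second order (2)

Step 1: The units of k for an nth-order reaction are (concentration)^(1-n)·(time)⁻¹.
Step 2: Here k has units (mol/L)⁻¹·yr⁻¹, so the concentration exponent is -1.
Step 3: 1 - n = -1 ⇒ n = 2. The reaction is second order.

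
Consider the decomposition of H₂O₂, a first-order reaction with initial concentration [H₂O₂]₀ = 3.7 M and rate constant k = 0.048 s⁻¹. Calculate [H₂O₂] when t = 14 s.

1.89 M

Step 1: For a first-order reaction: [H₂O₂] = [H₂O₂]₀ × e^(-kt)
Step 2: [H₂O₂] = 3.7 × e^(-0.048 × 14)
Step 3: [H₂O₂] = 3.7 × e^(-0.672)
Step 4: [H₂O₂] = 3.7 × 0.510686 = 1.89 M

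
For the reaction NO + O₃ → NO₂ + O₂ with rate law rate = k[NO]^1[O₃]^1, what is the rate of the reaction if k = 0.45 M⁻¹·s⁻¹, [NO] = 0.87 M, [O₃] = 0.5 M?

0.1958 M/s

Step 1: The rate law is rate = k[NO]^1[O₃]^1
Step 2: Substitute: rate = 0.45 × (0.87)^1 × (0.5)^1
Step 3: rate = 0.45 × 0.87 × 0.5 = 0.19575 M/s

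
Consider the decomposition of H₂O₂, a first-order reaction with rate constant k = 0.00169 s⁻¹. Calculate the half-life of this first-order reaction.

410.1 s

Step 1: For a first-order reaction, t₁/₂ = ln(2)/k
Step 2: t₁/₂ = ln(2)/0.00169
Step 3: t₁/₂ = 0.6931/0.00169 = 410.1 s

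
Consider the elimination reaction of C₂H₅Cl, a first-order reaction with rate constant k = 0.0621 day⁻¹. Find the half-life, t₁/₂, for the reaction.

11.16 day

Step 1: For a first-order reaction, t₁/₂ = ln(2)/k
Step 2: t₁/₂ = ln(2)/0.0621
Step 3: t₁/₂ = 0.6931/0.0621 = 11.16 day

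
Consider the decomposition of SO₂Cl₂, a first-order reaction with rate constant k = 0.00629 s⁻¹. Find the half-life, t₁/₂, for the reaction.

110.2 s

Step 1: For a first-order reaction, t₁/₂ = ln(2)/k
Step 2: t₁/₂ = ln(2)/0.00629
Step 3: t₁/₂ = 0.6931/0.00629 = 110.2 s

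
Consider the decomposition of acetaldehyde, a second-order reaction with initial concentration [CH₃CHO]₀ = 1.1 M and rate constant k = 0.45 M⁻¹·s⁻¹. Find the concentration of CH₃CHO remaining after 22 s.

0.09251 M

Step 1: For a second-order reaction: 1/[CH₃CHO] = 1/[CH₃CHO]₀ + kt
Step 2: 1/[CH₃CHO] = 1/1.1 + 0.45 × 22
Step 3: 1/[CH₃CHO] = 0.9091 + 9.9 = 10.81
Step 4: [CH₃CHO] = 1/10.81 = 0.09251 M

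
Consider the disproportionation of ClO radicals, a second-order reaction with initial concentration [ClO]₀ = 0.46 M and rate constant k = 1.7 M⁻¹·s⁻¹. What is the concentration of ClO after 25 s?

0.02238 M

Step 1: For a second-order reaction: 1/[ClO] = 1/[ClO]₀ + kt
Step 2: 1/[ClO] = 1/0.46 + 1.7 × 25
Step 3: 1/[ClO] = 2.174 + 42.5 = 44.67
Step 4: [ClO] = 1/44.67 = 0.02238 M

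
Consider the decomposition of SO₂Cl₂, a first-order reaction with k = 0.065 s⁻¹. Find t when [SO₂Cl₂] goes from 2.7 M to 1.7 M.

7.117 s

Step 1: For first-order: t = ln([SO₂Cl₂]₀/[SO₂Cl₂])/k
Step 2: t = ln(2.7/1.7)/0.065
Step 3: t = ln(1.588)/0.065
Step 4: t = 0.4626/0.065 = 7.117 s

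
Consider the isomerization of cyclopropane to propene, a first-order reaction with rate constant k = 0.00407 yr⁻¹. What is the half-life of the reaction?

170.3 yr

Step 1: For a first-order reaction, t₁/₂ = ln(2)/k
Step 2: t₁/₂ = ln(2)/0.00407
Step 3: t₁/₂ = 0.6931/0.00407 = 170.3 yr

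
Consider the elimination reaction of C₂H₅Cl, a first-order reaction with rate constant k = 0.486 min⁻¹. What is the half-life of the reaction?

1.426 min

Step 1: For a first-order reaction, t₁/₂ = ln(2)/k
Step 2: t₁/₂ = ln(2)/0.486
Step 3: t₁/₂ = 0.6931/0.486 = 1.426 min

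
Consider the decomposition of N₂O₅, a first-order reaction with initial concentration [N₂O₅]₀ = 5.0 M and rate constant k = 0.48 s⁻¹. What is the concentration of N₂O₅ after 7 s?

0.1737 M

Step 1: For a first-order reaction: [N₂O₅] = [N₂O₅]₀ × e^(-kt)
Step 2: [N₂O₅] = 5.0 × e^(-0.48 × 7)
Step 3: [N₂O₅] = 5.0 × e^(-3.36)
Step 4: [N₂O₅] = 5.0 × 0.0347353 = 0.1737 M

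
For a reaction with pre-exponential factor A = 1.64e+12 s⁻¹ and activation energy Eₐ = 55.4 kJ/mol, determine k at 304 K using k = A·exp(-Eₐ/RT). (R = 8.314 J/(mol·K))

4.96e+02 s⁻¹

Step 1: Use the Arrhenius equation: k = A × exp(-Eₐ/RT)
Step 2: Convert Eₐ to J/mol: 55.4 kJ/mol = 55400 J/mol
Step 3: Calculate the exponent: -Eₐ/(RT) = -55400/(8.314 × 304) = -21.91927
Step 4: k = 1.64e+12 × exp(-21.91927)
Step 5: k = 1.64e+12 × 3.02400e-10 = 4.9594e+02 s⁻¹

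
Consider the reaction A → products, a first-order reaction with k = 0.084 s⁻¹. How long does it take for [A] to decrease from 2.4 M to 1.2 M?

8.252 s

Step 1: For first-order: t = ln([A]₀/[A])/k
Step 2: t = ln(2.4/1.2)/0.084
Step 3: t = ln(2)/0.084
Step 4: t = 0.6931/0.084 = 8.252 s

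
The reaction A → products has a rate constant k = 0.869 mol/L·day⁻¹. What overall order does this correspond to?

zeroth order (0)

Step 1: The units of k for an nth-order reaction are (concentration)^(1-n)·(time)⁻¹.
Step 2: Here k has units mol/L·day⁻¹, so the concentration exponent is 1.
Step 3: 1 - n = 1 ⇒ n = 0. The reaction is zeroth order.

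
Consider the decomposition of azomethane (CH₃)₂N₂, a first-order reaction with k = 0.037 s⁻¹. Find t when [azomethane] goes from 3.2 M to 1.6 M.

18.73 s

Step 1: For first-order: t = ln([azomethane]₀/[azomethane])/k
Step 2: t = ln(3.2/1.6)/0.037
Step 3: t = ln(2)/0.037
Step 4: t = 0.6931/0.037 = 18.73 s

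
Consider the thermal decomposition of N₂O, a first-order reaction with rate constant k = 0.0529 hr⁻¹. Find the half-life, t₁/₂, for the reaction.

13.1 hr

Step 1: For a first-order reaction, t₁/₂ = ln(2)/k
Step 2: t₁/₂ = ln(2)/0.0529
Step 3: t₁/₂ = 0.6931/0.0529 = 13.1 hr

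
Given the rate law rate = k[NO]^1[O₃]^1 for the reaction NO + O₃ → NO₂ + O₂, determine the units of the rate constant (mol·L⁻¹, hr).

(mol·L⁻¹)⁻¹·hr⁻¹

Step 1: Overall order = 1 + 1 = 2.
Step 2: rate has units mol·L⁻¹·hr⁻¹; [NO]^1[O₃]^1 has units (mol·L⁻¹)^2.
Step 3: k = rate/([NO]^1[O₃]^1), so units of k = (mol·L⁻¹)^(1-2)·hr⁻¹ = (mol·L⁻¹)⁻¹·hr⁻¹.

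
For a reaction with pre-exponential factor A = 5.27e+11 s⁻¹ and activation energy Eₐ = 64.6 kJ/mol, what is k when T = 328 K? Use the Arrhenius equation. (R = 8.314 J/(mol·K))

2.71e+01 s⁻¹

Step 1: Use the Arrhenius equation: k = A × exp(-Eₐ/RT)
Step 2: Convert Eₐ to J/mol: 64.6 kJ/mol = 64600 J/mol
Step 3: Calculate the exponent: -Eₐ/(RT) = -64600/(8.314 × 328) = -23.68911
Step 4: k = 5.27e+11 × exp(-23.68911)
Step 5: k = 5.27e+11 × 5.15170e-11 = 2.7149e+01 s⁻¹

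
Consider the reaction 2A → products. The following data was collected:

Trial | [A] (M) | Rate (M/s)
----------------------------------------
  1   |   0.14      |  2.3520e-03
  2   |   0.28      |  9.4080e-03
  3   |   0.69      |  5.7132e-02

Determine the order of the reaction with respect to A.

second order (2)

Step 1: Compare trials to find order n where rate₂/rate₁ = ([A]₂/[A]₁)^n
Step 2: rate₂/rate₁ = 9.4080e-03/2.3520e-03 = 4
Step 3: [A]₂/[A]₁ = 0.28/0.14 = 2
Step 4: n = ln(4)/ln(2) = 2.00 ≈ 2
Step 5: The reaction is second order in A.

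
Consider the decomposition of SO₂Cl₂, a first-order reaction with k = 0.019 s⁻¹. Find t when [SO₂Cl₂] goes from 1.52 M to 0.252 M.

94.58 s

Step 1: For first-order: t = ln([SO₂Cl₂]₀/[SO₂Cl₂])/k
Step 2: t = ln(1.52/0.252)/0.019
Step 3: t = ln(6.032)/0.019
Step 4: t = 1.797/0.019 = 94.58 s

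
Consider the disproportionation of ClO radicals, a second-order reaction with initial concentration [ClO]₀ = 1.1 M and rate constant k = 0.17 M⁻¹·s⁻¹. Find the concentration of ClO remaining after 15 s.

0.2891 M

Step 1: For a second-order reaction: 1/[ClO] = 1/[ClO]₀ + kt
Step 2: 1/[ClO] = 1/1.1 + 0.17 × 15
Step 3: 1/[ClO] = 0.9091 + 2.55 = 3.459
Step 4: [ClO] = 1/3.459 = 0.2891 M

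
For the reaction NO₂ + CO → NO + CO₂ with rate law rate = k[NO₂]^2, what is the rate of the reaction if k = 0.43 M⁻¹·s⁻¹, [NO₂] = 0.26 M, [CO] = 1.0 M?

0.02907 M/s

Step 1: The rate law is rate = k[NO₂]^2
Step 2: Note that the rate does not depend on [CO] (zero order in CO).
Step 3: rate = 0.43 × (0.26)^2 = 0.029068 M/s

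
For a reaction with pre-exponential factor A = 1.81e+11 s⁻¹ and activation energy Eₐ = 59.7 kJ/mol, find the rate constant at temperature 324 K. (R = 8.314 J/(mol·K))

4.29e+01 s⁻¹

Step 1: Use the Arrhenius equation: k = A × exp(-Eₐ/RT)
Step 2: Convert Eₐ to J/mol: 59.7 kJ/mol = 59700 J/mol
Step 3: Calculate the exponent: -Eₐ/(RT) = -59700/(8.314 × 324) = -22.16253
Step 4: k = 1.81e+11 × exp(-22.16253)
Step 5: k = 1.81e+11 × 2.37102e-10 = 4.2915e+01 s⁻¹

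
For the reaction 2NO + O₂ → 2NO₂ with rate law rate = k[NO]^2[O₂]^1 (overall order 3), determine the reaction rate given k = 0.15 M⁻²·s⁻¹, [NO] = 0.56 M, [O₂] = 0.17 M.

0.007997 M/s

Step 1: The rate law is rate = k[NO]^2[O₂]^1, overall order = 2+1 = 3
Step 2: Substitute values: rate = 0.15 × (0.56)^2 × (0.17)^1
Step 3: rate = 0.15 × 0.3136 × 0.17 = 0.0079968 M/s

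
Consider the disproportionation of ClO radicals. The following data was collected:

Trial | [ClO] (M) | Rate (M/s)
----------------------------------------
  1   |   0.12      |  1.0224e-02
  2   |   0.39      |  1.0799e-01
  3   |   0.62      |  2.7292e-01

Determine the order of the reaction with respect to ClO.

second order (2)

Step 1: Compare trials to find order n where rate₂/rate₁ = ([ClO]₂/[ClO]₁)^n
Step 2: rate₂/rate₁ = 1.0799e-01/1.0224e-02 = 10.56
Step 3: [ClO]₂/[ClO]₁ = 0.39/0.12 = 3.25
Step 4: n = ln(10.56)/ln(3.25) = 2.00 ≈ 2
Step 5: The reaction is second order in ClO.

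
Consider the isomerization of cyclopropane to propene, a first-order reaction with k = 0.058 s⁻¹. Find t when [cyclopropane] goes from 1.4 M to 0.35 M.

23.9 s

Step 1: For first-order: t = ln([cyclopropane]₀/[cyclopropane])/k
Step 2: t = ln(1.4/0.35)/0.058
Step 3: t = ln(4)/0.058
Step 4: t = 1.386/0.058 = 23.9 s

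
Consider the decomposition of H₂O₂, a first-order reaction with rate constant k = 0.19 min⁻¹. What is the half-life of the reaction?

3.648 min

Step 1: For a first-order reaction, t₁/₂ = ln(2)/k
Step 2: t₁/₂ = ln(2)/0.19
Step 3: t₁/₂ = 0.6931/0.19 = 3.648 min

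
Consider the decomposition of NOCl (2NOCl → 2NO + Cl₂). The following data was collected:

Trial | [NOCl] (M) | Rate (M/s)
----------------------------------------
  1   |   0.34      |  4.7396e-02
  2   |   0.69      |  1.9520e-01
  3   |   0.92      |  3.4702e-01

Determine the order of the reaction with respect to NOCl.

second order (2)

Step 1: Compare trials to find order n where rate₂/rate₁ = ([NOCl]₂/[NOCl]₁)^n
Step 2: rate₂/rate₁ = 1.9520e-01/4.7396e-02 = 4.119
Step 3: [NOCl]₂/[NOCl]₁ = 0.69/0.34 = 2.029
Step 4: n = ln(4.119)/ln(2.029) = 2.00 ≈ 2
Step 5: The reaction is second order in NOCl.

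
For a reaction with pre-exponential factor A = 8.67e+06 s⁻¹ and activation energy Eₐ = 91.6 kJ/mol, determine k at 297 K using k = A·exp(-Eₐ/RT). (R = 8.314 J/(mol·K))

6.72e-10 s⁻¹

Step 1: Use the Arrhenius equation: k = A × exp(-Eₐ/RT)
Step 2: Convert Eₐ to J/mol: 91.6 kJ/mol = 91600 J/mol
Step 3: Calculate the exponent: -Eₐ/(RT) = -91600/(8.314 × 297) = -37.09616
Step 4: k = 8.67e+06 × exp(-37.09616)
Step 5: k = 8.67e+06 × 7.75073e-17 = 6.7199e-10 s⁻¹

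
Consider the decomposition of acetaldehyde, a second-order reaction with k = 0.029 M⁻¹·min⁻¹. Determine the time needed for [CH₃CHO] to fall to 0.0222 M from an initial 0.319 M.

1445 min

Step 1: For second-order: t = (1/[CH₃CHO] - 1/[CH₃CHO]₀)/k
Step 2: t = (1/0.0222 - 1/0.319)/0.029
Step 3: t = (45.05 - 3.135)/0.029
Step 4: t = 41.91/0.029 = 1445 min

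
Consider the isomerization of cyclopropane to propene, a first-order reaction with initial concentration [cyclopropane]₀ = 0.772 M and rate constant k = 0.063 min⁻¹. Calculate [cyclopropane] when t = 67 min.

0.01134 M

Step 1: For a first-order reaction: [cyclopropane] = [cyclopropane]₀ × e^(-kt)
Step 2: [cyclopropane] = 0.772 × e^(-0.063 × 67)
Step 3: [cyclopropane] = 0.772 × e^(-4.221)
Step 4: [cyclopropane] = 0.772 × 0.014684 = 0.01134 M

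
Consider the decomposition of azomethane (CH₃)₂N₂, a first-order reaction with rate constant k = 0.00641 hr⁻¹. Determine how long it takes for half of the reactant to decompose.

108.1 hr

Step 1: For a first-order reaction, t₁/₂ = ln(2)/k
Step 2: t₁/₂ = ln(2)/0.00641
Step 3: t₁/₂ = 0.6931/0.00641 = 108.1 hr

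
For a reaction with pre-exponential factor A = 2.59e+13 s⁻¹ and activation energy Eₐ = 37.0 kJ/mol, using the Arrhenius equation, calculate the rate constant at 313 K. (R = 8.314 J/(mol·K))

1.73e+07 s⁻¹

Step 1: Use the Arrhenius equation: k = A × exp(-Eₐ/RT)
Step 2: Convert Eₐ to J/mol: 37.0 kJ/mol = 37000 J/mol
Step 3: Calculate the exponent: -Eₐ/(RT) = -37000/(8.314 × 313) = -14.21829
Step 4: k = 2.59e+13 × exp(-14.21829)
Step 5: k = 2.59e+13 × 6.68460e-07 = 1.7313e+07 s⁻¹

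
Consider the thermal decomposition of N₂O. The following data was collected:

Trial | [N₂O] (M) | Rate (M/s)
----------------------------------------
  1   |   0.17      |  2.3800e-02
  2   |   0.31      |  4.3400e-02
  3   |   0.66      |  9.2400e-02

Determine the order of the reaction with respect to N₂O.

first order (1)

Step 1: Compare trials to find order n where rate₂/rate₁ = ([N₂O]₂/[N₂O]₁)^n
Step 2: rate₂/rate₁ = 4.3400e-02/2.3800e-02 = 1.824
Step 3: [N₂O]₂/[N₂O]₁ = 0.31/0.17 = 1.824
Step 4: n = ln(1.824)/ln(1.824) = 1.00 ≈ 1
Step 5: The reaction is first order in N₂O.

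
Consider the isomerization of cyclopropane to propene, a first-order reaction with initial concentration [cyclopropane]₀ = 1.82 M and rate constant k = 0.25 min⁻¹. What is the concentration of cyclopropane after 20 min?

0.01226 M

Step 1: For a first-order reaction: [cyclopropane] = [cyclopropane]₀ × e^(-kt)
Step 2: [cyclopropane] = 1.82 × e^(-0.25 × 20)
Step 3: [cyclopropane] = 1.82 × e^(-5)
Step 4: [cyclopropane] = 1.82 × 0.00673795 = 0.01226 M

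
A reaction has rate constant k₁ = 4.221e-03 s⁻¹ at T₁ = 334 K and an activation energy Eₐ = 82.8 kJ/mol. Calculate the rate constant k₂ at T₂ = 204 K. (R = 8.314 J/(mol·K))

2.361e-11 s⁻¹

Step 1: Use the two-temperature Arrhenius form: ln(k₂/k₁) = -Eₐ/R × (1/T₂ - 1/T₁)
Step 2: Convert Eₐ to J/mol: 82.8 kJ/mol = 82800 J/mol
Step 3: 1/T₂ - 1/T₁ = 1/204 - 1/334 = 1.907949e-03 K⁻¹
Step 4: ln(k₂/k₁) = -82800/8.314 × 1.907949e-03 = -19.00146
Step 5: k₂ = k₁ × exp(-19.00146) = 4.221e-03 × 5.59462e-09 = 2.361e-11 s⁻¹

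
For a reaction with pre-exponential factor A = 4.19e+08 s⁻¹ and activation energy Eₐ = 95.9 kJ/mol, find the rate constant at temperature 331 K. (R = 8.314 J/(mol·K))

3.07e-07 s⁻¹

Step 1: Use the Arrhenius equation: k = A × exp(-Eₐ/RT)
Step 2: Convert Eₐ to J/mol: 95.9 kJ/mol = 95900 J/mol
Step 3: Calculate the exponent: -Eₐ/(RT) = -95900/(8.314 × 331) = -34.84822
Step 4: k = 4.19e+08 × exp(-34.84822)
Step 5: k = 4.19e+08 × 7.33855e-16 = 3.0749e-07 s⁻¹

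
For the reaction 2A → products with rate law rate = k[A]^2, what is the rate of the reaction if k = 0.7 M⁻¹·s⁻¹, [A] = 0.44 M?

0.1355 M/s

Step 1: Identify the rate law: rate = k[A]^2
Step 2: Substitute values: rate = 0.7 × (0.44)^2
Step 3: Calculate: rate = 0.7 × 0.1936 = 0.13552 M/s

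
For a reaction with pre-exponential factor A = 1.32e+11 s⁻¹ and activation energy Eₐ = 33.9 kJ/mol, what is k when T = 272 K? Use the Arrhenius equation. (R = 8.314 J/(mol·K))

4.08e+04 s⁻¹

Step 1: Use the Arrhenius equation: k = A × exp(-Eₐ/RT)
Step 2: Convert Eₐ to J/mol: 33.9 kJ/mol = 33900 J/mol
Step 3: Calculate the exponent: -Eₐ/(RT) = -33900/(8.314 × 272) = -14.99066
Step 4: k = 1.32e+11 × exp(-14.99066)
Step 5: k = 1.32e+11 × 3.08773e-07 = 4.0758e+04 s⁻¹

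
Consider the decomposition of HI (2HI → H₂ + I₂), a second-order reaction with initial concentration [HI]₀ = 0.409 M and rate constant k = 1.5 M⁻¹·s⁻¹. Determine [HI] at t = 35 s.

0.0182 M

Step 1: For a second-order reaction: 1/[HI] = 1/[HI]₀ + kt
Step 2: 1/[HI] = 1/0.409 + 1.5 × 35
Step 3: 1/[HI] = 2.445 + 52.5 = 54.94
Step 4: [HI] = 1/54.94 = 0.0182 M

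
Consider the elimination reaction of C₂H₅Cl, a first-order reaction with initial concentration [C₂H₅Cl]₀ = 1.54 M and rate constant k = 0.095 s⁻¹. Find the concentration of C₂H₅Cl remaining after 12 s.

0.4925 M

Step 1: For a first-order reaction: [C₂H₅Cl] = [C₂H₅Cl]₀ × e^(-kt)
Step 2: [C₂H₅Cl] = 1.54 × e^(-0.095 × 12)
Step 3: [C₂H₅Cl] = 1.54 × e^(-1.14)
Step 4: [C₂H₅Cl] = 1.54 × 0.319819 = 0.4925 M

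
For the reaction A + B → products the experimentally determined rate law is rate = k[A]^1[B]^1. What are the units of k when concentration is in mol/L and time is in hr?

(mol/L)⁻¹·hr⁻¹

Step 1: Overall order = 1 + 1 = 2.
Step 2: rate has units mol/L·hr⁻¹; [A]^1[B]^1 has units (mol/L)^2.
Step 3: k = rate/([A]^1[B]^1), so units of k = (mol/L)^(1-2)·hr⁻¹ = (mol/L)⁻¹·hr⁻¹.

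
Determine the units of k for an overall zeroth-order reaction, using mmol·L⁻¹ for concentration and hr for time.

mmol·L⁻¹·hr⁻¹

Step 1: For overall order n, rate = k × (concentration)^n.
Step 2: Rate has units mmol·L⁻¹·hr⁻¹; concentration term has units (mmol·L⁻¹)^0.
Step 3: k = rate / (concentration)^n, so units of k = (mmol·L⁻¹)^(1-0)·hr⁻¹ = mmol·L⁻¹·hr⁻¹.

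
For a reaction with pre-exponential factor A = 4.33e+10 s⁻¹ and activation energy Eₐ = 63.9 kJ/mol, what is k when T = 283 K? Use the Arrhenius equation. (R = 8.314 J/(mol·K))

6.95e-02 s⁻¹

Step 1: Use the Arrhenius equation: k = A × exp(-Eₐ/RT)
Step 2: Convert Eₐ to J/mol: 63.9 kJ/mol = 63900 J/mol
Step 3: Calculate the exponent: -Eₐ/(RT) = -63900/(8.314 × 283) = -27.15841
Step 4: k = 4.33e+10 × exp(-27.15841)
Step 5: k = 4.33e+10 × 1.60418e-12 = 6.9461e-02 s⁻¹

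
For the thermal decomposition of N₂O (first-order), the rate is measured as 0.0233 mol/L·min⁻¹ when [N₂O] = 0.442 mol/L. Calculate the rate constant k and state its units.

0.05271 min⁻¹

Step 1: rate = k[N₂O]^1, so k = rate / [N₂O]^1.
Step 2: k = 0.0233 / (0.442)^1 = 0.0233 / 0.442.
Step 3: k = 0.05271 min⁻¹.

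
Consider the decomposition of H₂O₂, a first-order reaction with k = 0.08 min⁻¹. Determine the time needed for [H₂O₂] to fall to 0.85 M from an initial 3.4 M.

17.33 min

Step 1: For first-order: t = ln([H₂O₂]₀/[H₂O₂])/k
Step 2: t = ln(3.4/0.85)/0.08
Step 3: t = ln(4)/0.08
Step 4: t = 1.386/0.08 = 17.33 min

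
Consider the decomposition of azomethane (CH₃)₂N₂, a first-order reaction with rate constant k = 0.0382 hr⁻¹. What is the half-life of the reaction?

18.15 hr

Step 1: For a first-order reaction, t₁/₂ = ln(2)/k
Step 2: t₁/₂ = ln(2)/0.0382
Step 3: t₁/₂ = 0.6931/0.0382 = 18.15 hr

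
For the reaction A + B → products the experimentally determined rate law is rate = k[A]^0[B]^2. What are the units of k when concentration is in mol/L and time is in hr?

(mol/L)⁻¹·hr⁻¹

Step 1: Overall order = 0 + 2 = 2.
Step 2: rate has units mol/L·hr⁻¹; [A]^0[B]^2 has units (mol/L)^2.
Step 3: k = rate/([A]^0[B]^2), so units of k = (mol/L)^(1-2)·hr⁻¹ = (mol/L)⁻¹·hr⁻¹.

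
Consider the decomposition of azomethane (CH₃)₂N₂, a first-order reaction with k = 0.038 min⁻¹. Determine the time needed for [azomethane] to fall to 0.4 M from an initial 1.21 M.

29.13 min

Step 1: For first-order: t = ln([azomethane]₀/[azomethane])/k
Step 2: t = ln(1.21/0.4)/0.038
Step 3: t = ln(3.025)/0.038
Step 4: t = 1.107/0.038 = 29.13 min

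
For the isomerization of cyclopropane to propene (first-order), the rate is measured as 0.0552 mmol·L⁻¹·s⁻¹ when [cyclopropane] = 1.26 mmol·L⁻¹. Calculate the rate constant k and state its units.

0.04381 s⁻¹

Step 1: rate = k[cyclopropane]^1, so k = rate / [cyclopropane]^1.
Step 2: k = 0.0552 / (1.26)^1 = 0.0552 / 1.26.
Step 3: k = 0.04381 s⁻¹.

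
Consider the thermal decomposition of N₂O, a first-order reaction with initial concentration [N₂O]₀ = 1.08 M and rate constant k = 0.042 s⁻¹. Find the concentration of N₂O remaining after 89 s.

0.02571 M

Step 1: For a first-order reaction: [N₂O] = [N₂O]₀ × e^(-kt)
Step 2: [N₂O] = 1.08 × e^(-0.042 × 89)
Step 3: [N₂O] = 1.08 × e^(-3.738)
Step 4: [N₂O] = 1.08 × 0.0238017 = 0.02571 M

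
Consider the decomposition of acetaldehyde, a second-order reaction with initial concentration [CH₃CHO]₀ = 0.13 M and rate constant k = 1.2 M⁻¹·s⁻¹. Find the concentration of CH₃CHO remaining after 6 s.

0.06715 M

Step 1: For a second-order reaction: 1/[CH₃CHO] = 1/[CH₃CHO]₀ + kt
Step 2: 1/[CH₃CHO] = 1/0.13 + 1.2 × 6
Step 3: 1/[CH₃CHO] = 7.692 + 7.2 = 14.89
Step 4: [CH₃CHO] = 1/14.89 = 0.06715 M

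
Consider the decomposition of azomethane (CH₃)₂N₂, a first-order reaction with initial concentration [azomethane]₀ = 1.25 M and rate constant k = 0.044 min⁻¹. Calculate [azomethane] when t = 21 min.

0.4962 M

Step 1: For a first-order reaction: [azomethane] = [azomethane]₀ × e^(-kt)
Step 2: [azomethane] = 1.25 × e^(-0.044 × 21)
Step 3: [azomethane] = 1.25 × e^(-0.924)
Step 4: [azomethane] = 1.25 × 0.396928 = 0.4962 M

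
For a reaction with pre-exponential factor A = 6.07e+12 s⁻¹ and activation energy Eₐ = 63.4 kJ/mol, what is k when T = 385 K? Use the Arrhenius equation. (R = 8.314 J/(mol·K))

1.52e+04 s⁻¹

Step 1: Use the Arrhenius equation: k = A × exp(-Eₐ/RT)
Step 2: Convert Eₐ to J/mol: 63.4 kJ/mol = 63400 J/mol
Step 3: Calculate the exponent: -Eₐ/(RT) = -63400/(8.314 × 385) = -19.80699
Step 4: k = 6.07e+12 × exp(-19.80699)
Step 5: k = 6.07e+12 × 2.49996e-09 = 1.5175e+04 s⁻¹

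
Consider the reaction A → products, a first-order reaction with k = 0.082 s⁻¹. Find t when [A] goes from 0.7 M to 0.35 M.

8.453 s

Step 1: For first-order: t = ln([A]₀/[A])/k
Step 2: t = ln(0.7/0.35)/0.082
Step 3: t = ln(2)/0.082
Step 4: t = 0.6931/0.082 = 8.453 s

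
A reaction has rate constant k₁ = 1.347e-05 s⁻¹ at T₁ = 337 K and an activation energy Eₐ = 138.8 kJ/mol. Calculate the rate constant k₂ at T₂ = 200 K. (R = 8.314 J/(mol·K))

2.465e-20 s⁻¹

Step 1: Use the two-temperature Arrhenius form: ln(k₂/k₁) = -Eₐ/R × (1/T₂ - 1/T₁)
Step 2: Convert Eₐ to J/mol: 138.8 kJ/mol = 138800 J/mol
Step 3: 1/T₂ - 1/T₁ = 1/200 - 1/337 = 2.032641e-03 K⁻¹
Step 4: ln(k₂/k₁) = -138800/8.314 × 2.032641e-03 = -33.93440
Step 5: k₂ = k₁ × exp(-33.93440) = 1.347e-05 × 1.83011e-15 = 2.465e-20 s⁻¹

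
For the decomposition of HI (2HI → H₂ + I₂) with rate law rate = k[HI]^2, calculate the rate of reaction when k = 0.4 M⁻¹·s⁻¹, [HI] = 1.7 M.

1.156 M/s

Step 1: Identify the rate law: rate = k[HI]^2
Step 2: Substitute values: rate = 0.4 × (1.7)^2
Step 3: Calculate: rate = 0.4 × 2.89 = 1.156 M/s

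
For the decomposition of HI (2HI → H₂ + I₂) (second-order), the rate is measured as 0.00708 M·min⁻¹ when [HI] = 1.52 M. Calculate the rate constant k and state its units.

0.003064 M⁻¹·min⁻¹

Step 1: rate = k[HI]^2, so k = rate / [HI]^2.
Step 2: k = 0.00708 / (1.52)^2 = 0.00708 / 2.31.
Step 3: k = 0.003064 M⁻¹·min⁻¹.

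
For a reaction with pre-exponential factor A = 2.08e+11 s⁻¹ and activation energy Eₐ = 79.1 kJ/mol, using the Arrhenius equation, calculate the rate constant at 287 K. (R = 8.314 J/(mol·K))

8.34e-04 s⁻¹

Step 1: Use the Arrhenius equation: k = A × exp(-Eₐ/RT)
Step 2: Convert Eₐ to J/mol: 79.1 kJ/mol = 79100 J/mol
Step 3: Calculate the exponent: -Eₐ/(RT) = -79100/(8.314 × 287) = -33.15008
Step 4: k = 2.08e+11 × exp(-33.15008)
Step 5: k = 2.08e+11 × 4.00962e-15 = 8.3400e-04 s⁻¹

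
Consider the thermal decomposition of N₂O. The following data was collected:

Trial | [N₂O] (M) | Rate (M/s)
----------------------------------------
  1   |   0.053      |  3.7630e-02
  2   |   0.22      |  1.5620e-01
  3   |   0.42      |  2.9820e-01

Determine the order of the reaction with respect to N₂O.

first order (1)

Step 1: Compare trials to find order n where rate₂/rate₁ = ([N₂O]₂/[N₂O]₁)^n
Step 2: rate₂/rate₁ = 1.5620e-01/3.7630e-02 = 4.151
Step 3: [N₂O]₂/[N₂O]₁ = 0.22/0.053 = 4.151
Step 4: n = ln(4.151)/ln(4.151) = 1.00 ≈ 1
Step 5: The reaction is first order in N₂O.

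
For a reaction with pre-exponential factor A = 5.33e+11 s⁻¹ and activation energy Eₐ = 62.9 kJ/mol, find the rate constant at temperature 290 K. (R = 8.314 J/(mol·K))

2.49e+00 s⁻¹

Step 1: Use the Arrhenius equation: k = A × exp(-Eₐ/RT)
Step 2: Convert Eₐ to J/mol: 62.9 kJ/mol = 62900 J/mol
Step 3: Calculate the exponent: -Eₐ/(RT) = -62900/(8.314 × 290) = -26.08811
Step 4: k = 5.33e+11 × exp(-26.08811)
Step 5: k = 5.33e+11 × 4.67819e-12 = 2.4935e+00 s⁻¹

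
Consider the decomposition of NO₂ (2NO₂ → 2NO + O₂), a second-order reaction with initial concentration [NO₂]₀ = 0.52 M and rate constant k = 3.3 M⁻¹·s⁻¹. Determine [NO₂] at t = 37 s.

0.008063 M

Step 1: For a second-order reaction: 1/[NO₂] = 1/[NO₂]₀ + kt
Step 2: 1/[NO₂] = 1/0.52 + 3.3 × 37
Step 3: 1/[NO₂] = 1.923 + 122.1 = 124
Step 4: [NO₂] = 1/124 = 0.008063 M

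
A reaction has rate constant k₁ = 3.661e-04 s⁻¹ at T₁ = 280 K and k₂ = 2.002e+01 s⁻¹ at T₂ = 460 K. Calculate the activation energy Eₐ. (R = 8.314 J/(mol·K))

64.9 kJ/mol

Step 1: Use the two-temperature Arrhenius form: ln(k₂/k₁) = -Eₐ/R × (1/T₂ - 1/T₁)
Step 2: ln(k₂/k₁) = ln(2.002e+01/3.661e-04) = ln(54684.5) = 10.9093
Step 3: 1/T₂ - 1/T₁ = 1/460 - 1/280 = -1.397516e-03 K⁻¹
Step 4: Eₐ = -R × ln(k₂/k₁) / (1/T₂ - 1/T₁) = -8.314 × 10.9093 / -1.397516e-03
Step 5: Eₐ = 6.4901e+04 J/mol = 64.9 kJ/mol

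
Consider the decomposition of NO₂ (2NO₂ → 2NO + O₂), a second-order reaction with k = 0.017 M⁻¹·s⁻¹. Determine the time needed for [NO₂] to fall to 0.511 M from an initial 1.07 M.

60.14 s

Step 1: For second-order: t = (1/[NO₂] - 1/[NO₂]₀)/k
Step 2: t = (1/0.511 - 1/1.07)/0.017
Step 3: t = (1.957 - 0.9346)/0.017
Step 4: t = 1.022/0.017 = 60.14 s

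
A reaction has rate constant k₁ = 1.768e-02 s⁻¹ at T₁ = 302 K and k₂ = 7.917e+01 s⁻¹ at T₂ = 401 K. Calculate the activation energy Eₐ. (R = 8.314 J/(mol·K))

85.5 kJ/mol

Step 1: Use the two-temperature Arrhenius form: ln(k₂/k₁) = -Eₐ/R × (1/T₂ - 1/T₁)
Step 2: ln(k₂/k₁) = ln(7.917e+01/1.768e-02) = ln(4477.94) = 8.40692
Step 3: 1/T₂ - 1/T₁ = 1/401 - 1/302 = -8.174927e-04 K⁻¹
Step 4: Eₐ = -R × ln(k₂/k₁) / (1/T₂ - 1/T₁) = -8.314 × 8.40692 / -8.174927e-04
Step 5: Eₐ = 8.5499e+04 J/mol = 85.5 kJ/mol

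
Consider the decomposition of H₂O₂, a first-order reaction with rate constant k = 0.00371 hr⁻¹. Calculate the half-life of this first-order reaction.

186.8 hr

Step 1: For a first-order reaction, t₁/₂ = ln(2)/k
Step 2: t₁/₂ = ln(2)/0.00371
Step 3: t₁/₂ = 0.6931/0.00371 = 186.8 hr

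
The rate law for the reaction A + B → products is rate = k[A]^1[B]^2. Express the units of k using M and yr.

M⁻²·yr⁻¹

Step 1: Overall order = 1 + 2 = 3.
Step 2: rate has units M·yr⁻¹; [A]^1[B]^2 has units M^3.
Step 3: k = rate/([A]^1[B]^2), so units of k = M^(1-3)·yr⁻¹ = M⁻²·yr⁻¹.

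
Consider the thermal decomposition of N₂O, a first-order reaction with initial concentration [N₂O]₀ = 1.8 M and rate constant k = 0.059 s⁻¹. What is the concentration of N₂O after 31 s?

0.289 M

Step 1: For a first-order reaction: [N₂O] = [N₂O]₀ × e^(-kt)
Step 2: [N₂O] = 1.8 × e^(-0.059 × 31)
Step 3: [N₂O] = 1.8 × e^(-1.829)
Step 4: [N₂O] = 1.8 × 0.160574 = 0.289 M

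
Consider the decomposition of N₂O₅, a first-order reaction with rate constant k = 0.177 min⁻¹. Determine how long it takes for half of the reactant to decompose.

3.916 min

Step 1: For a first-order reaction, t₁/₂ = ln(2)/k
Step 2: t₁/₂ = ln(2)/0.177
Step 3: t₁/₂ = 0.6931/0.177 = 3.916 min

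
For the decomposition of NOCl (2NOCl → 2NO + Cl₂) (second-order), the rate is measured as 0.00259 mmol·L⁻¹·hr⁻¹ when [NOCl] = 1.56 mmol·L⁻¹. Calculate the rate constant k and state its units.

0.001064 (mmol·L⁻¹)⁻¹·hr⁻¹

Step 1: rate = k[NOCl]^2, so k = rate / [NOCl]^2.
Step 2: k = 0.00259 / (1.56)^2 = 0.00259 / 2.434.
Step 3: k = 0.001064 (mmol·L⁻¹)⁻¹·hr⁻¹.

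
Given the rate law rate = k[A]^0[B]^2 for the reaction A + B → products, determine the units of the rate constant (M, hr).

M⁻¹·hr⁻¹

Step 1: Overall order = 0 + 2 = 2.
Step 2: rate has units M·hr⁻¹; [A]^0[B]^2 has units M^2.
Step 3: k = rate/([A]^0[B]^2), so units of k = M^(1-2)·hr⁻¹ = M⁻¹·hr⁻¹.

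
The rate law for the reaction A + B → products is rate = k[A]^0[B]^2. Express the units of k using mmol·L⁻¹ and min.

(mmol·L⁻¹)⁻¹·min⁻¹

Step 1: Overall order = 0 + 2 = 2.
Step 2: rate has units mmol·L⁻¹·min⁻¹; [A]^0[B]^2 has units (mmol·L⁻¹)^2.
Step 3: k = rate/([A]^0[B]^2), so units of k = (mmol·L⁻¹)^(1-2)·min⁻¹ = (mmol·L⁻¹)⁻¹·min⁻¹.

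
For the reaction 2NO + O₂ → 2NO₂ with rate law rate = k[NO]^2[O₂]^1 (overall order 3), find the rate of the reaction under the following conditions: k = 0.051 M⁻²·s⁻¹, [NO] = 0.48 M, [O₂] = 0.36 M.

0.00423 M/s

Step 1: The rate law is rate = k[NO]^2[O₂]^1, overall order = 2+1 = 3
Step 2: Substitute values: rate = 0.051 × (0.48)^2 × (0.36)^1
Step 3: rate = 0.051 × 0.2304 × 0.36 = 0.00423014 M/s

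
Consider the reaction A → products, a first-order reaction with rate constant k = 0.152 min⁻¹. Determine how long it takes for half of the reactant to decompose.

4.56 min

Step 1: For a first-order reaction, t₁/₂ = ln(2)/k
Step 2: t₁/₂ = ln(2)/0.152
Step 3: t₁/₂ = 0.6931/0.152 = 4.56 min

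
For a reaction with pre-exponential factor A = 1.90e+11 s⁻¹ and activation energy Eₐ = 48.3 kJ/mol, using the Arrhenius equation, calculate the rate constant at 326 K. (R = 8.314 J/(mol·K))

3.46e+03 s⁻¹

Step 1: Use the Arrhenius equation: k = A × exp(-Eₐ/RT)
Step 2: Convert Eₐ to J/mol: 48.3 kJ/mol = 48300 J/mol
Step 3: Calculate the exponent: -Eₐ/(RT) = -48300/(8.314 × 326) = -17.82048
Step 4: k = 1.90e+11 × exp(-17.82048)
Step 5: k = 1.90e+11 × 1.82248e-08 = 3.4627e+03 s⁻¹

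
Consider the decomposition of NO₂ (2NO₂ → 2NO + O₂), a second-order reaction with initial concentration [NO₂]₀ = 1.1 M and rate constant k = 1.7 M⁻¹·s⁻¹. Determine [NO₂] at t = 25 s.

0.02304 M

Step 1: For a second-order reaction: 1/[NO₂] = 1/[NO₂]₀ + kt
Step 2: 1/[NO₂] = 1/1.1 + 1.7 × 25
Step 3: 1/[NO₂] = 0.9091 + 42.5 = 43.41
Step 4: [NO₂] = 1/43.41 = 0.02304 M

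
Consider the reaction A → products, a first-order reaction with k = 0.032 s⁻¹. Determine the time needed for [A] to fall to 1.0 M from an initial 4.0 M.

43.32 s

Step 1: For first-order: t = ln([A]₀/[A])/k
Step 2: t = ln(4.0/1.0)/0.032
Step 3: t = ln(4)/0.032
Step 4: t = 1.386/0.032 = 43.32 s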